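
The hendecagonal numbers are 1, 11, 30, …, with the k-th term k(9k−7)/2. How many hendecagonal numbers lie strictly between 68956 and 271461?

The n-th hendecagonal number is n(9n−7)/2.
Smallest index with value > 68956: n = 125 (giving 69875).
Largest index with value < 271461: n = 245 (giving 269255).
Indices 125 through 245: 121 terms.

121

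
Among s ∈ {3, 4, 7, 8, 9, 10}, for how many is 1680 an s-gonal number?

s = 3: P(3, 57) = 1653 and P(3, 58) = 1711; 1680 is not s-gonal.
s = 4: P(4, 40) = 1600 and P(4, 41) = 1681; 1680 is not s-gonal.
s = 7: P(7, 26) = 1651 and P(7, 27) = 1782; 1680 is not s-gonal.
s = 8: P(8, 24) = 1680. ✓
s = 9: P(9, 22) = 1639 and P(9, 23) = 1794; 1680 is not s-gonal.
s = 10: P(10, 20) = 1540 and P(10, 21) = 1701; 1680 is not s-gonal.
Hits: s ∈ {8} → 1.

1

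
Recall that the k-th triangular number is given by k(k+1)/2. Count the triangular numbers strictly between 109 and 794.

25

The n-th triangular number is n(n+1)/2.
Smallest index with value > 109: n = 15 (giving 120).
Largest index with value < 794: n = 39 (giving 780).
Indices 15 through 39: 25 terms.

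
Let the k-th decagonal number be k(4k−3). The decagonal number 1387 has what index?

19

Set n(4n−3) = 1387, giving 4n² − 3n − 1387 = 0.
The discriminant is 9 + 16·1387 = 22201, and √22201 = 149.
So n = (3 + 149) / 8 = 152/8 = 19.
Check: 19·(4·19 − 3) = 1387. ✓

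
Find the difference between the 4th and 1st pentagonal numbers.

21

4·(3·4 − 1)/2 = 22 and 1·(3·1 − 1)/2 = 1.
Difference: 22 − 1 = 21.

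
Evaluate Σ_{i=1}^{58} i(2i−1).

131747

Σ i(2i−1) = 2Σi² − Σi over i = 1..58.
Σi = 1711 and Σi² = 66729.
2·66729 − 1·1711 = 131747.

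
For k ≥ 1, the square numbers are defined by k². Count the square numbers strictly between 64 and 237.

7

The n-th square number is n².
Smallest index with value > 64: n = 9 (giving 81).
Largest index with value < 237: n = 15 (giving 225).
Indices 9 through 15: 7 terms.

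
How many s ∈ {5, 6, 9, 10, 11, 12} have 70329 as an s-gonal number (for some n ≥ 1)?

1

s = 5: P(5, 216) = 69876 and P(5, 217) = 70525; 70329 is not s-gonal.
s = 6: P(6, 187) = 69751 and P(6, 188) = 70500; 70329 is not s-gonal.
s = 9: P(9, 142) = 70219 and P(9, 143) = 71214; 70329 is not s-gonal.
s = 10: P(10, 132) = 69300 and P(10, 133) = 70357; 70329 is not s-gonal.
s = 11: P(11, 125) = 69875 and P(11, 126) = 71001; 70329 is not s-gonal.
s = 12: P(12, 119) = 70329. ✓
Hits: s ∈ {12} → 1.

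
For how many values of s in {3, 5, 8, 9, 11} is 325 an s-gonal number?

2

s = 3: P(3, 25) = 325. ✓
s = 5: P(5, 14) = 287 and P(5, 15) = 330; 325 is not s-gonal.
s = 8: P(8, 10) = 280 and P(8, 11) = 341; 325 is not s-gonal.
s = 9: P(9, 10) = 325. ✓
s = 11: P(11, 8) = 260 and P(11, 9) = 333; 325 is not s-gonal.
Hits: s ∈ {3, 9} → 2.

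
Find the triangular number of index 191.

18336

191·192/2 = 36672/2 = 18336.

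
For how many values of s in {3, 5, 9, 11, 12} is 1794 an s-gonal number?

1

s = 3: P(3, 59) = 1770 and P(3, 60) = 1830; 1794 is not s-gonal.
s = 5: P(5, 34) = 1717 and P(5, 35) = 1820; 1794 is not s-gonal.
s = 9: P(9, 23) = 1794. ✓
s = 11: P(11, 20) = 1730 and P(11, 21) = 1911; 1794 is not s-gonal.
s = 12: P(12, 19) = 1729 and P(12, 20) = 1920; 1794 is not s-gonal.
Hits: s ∈ {9} → 1.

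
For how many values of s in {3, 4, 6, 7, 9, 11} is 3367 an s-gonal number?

1

s = 3: P(3, 81) = 3321 and P(3, 82) = 3403; 3367 is not s-gonal.
s = 4: P(4, 58) = 3364 and P(4, 59) = 3481; 3367 is not s-gonal.
s = 6: P(6, 41) = 3321 and P(6, 42) = 3486; 3367 is not s-gonal.
s = 7: P(7, 37) = 3367. ✓
s = 9: P(9, 31) = 3286 and P(9, 32) = 3504; 3367 is not s-gonal.
s = 11: P(11, 27) = 3186 and P(11, 28) = 3430; 3367 is not s-gonal.
Hits: s ∈ {7} → 1.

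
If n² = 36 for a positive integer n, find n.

We need n² = 36, so n = √36 = 6.
Check: 6² = 36. ✓

6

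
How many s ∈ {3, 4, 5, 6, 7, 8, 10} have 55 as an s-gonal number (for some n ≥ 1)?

2

s = 3: P(3, 10) = 55. ✓
s = 4: P(4, 7) = 49 and P(4, 8) = 64; 55 is not s-gonal.
s = 5: P(5, 6) = 51 and P(5, 7) = 70; 55 is not s-gonal.
s = 6: P(6, 5) = 45 and P(6, 6) = 66; 55 is not s-gonal.
s = 7: P(7, 5) = 55. ✓
s = 8: P(8, 4) = 40 and P(8, 5) = 65; 55 is not s-gonal.
s = 10: P(10, 4) = 52 and P(10, 5) = 85; 55 is not s-gonal.
Hits: s ∈ {3, 7} → 2.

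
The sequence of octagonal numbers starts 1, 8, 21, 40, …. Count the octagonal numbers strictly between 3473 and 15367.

37

The n-th octagonal number is n(3n−2).
Smallest index with value > 3473: n = 35 (giving 3605).
Largest index with value < 15367: n = 71 (giving 14981).
Indices 35 through 71: 37 terms.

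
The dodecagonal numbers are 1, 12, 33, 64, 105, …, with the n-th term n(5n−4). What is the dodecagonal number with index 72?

25632

The 72nd dodecagonal number is n(5n−4) with n = 72.
72·(5·72 − 4) = 72·356 = 25632.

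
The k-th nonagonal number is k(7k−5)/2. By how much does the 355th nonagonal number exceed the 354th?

Consecutive nonagonal numbers differ by 7n − 6: here 7·355 − 6 = 2479.

2479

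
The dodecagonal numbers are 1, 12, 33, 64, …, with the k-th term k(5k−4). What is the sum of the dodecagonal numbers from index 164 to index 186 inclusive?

3510835

Σ i(5i−4) = 5Σi² − 4Σi over i = 164..186.
Σi = 17391 − 13366 = 4025 and Σi² = 2162281 − 1456894 = 705387.
5·705387 − 4·4025 = 3510835.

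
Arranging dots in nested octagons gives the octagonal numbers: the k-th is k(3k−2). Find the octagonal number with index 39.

39·(3·39 − 2) = 39·115 = 4485.

4485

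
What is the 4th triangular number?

10

4·5/2 = 20/2 = 10.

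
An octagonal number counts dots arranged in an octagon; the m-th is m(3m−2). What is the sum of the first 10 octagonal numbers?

Σ i(3i−2) = 3Σi² − 2Σi over i = 1..10.
Σi = 55 and Σi² = 385.
3·385 − 2·55 = 1045.

1045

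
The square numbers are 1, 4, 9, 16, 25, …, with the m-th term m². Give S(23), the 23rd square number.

23² = 529.

529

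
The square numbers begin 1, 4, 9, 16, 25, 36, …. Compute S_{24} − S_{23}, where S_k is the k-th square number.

47

n² − (n−1)² = 2n − 1, so 24² − 23² = 2·24 − 1 = 47.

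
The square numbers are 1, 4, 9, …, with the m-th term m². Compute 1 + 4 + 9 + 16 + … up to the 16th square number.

Σ_{i=1}^{16} i² = 16·17·33/6 = 1496.

1496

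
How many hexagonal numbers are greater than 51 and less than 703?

13

The n-th hexagonal number is n(2n−1).
Smallest index with value > 51: n = 6 (giving 66).
Largest index with value < 703: n = 18 (giving 630).
Indices 6 through 18: 13 terms.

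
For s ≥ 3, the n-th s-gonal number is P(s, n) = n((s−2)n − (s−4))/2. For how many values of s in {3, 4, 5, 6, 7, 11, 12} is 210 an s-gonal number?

s = 3: P(3, 20) = 210. ✓
s = 4: P(4, 14) = 196 and P(4, 15) = 225; 210 is not s-gonal.
s = 5: P(5, 12) = 210. ✓
s = 6: P(6, 10) = 190 and P(6, 11) = 231; 210 is not s-gonal.
s = 7: P(7, 9) = 189 and P(7, 10) = 235; 210 is not s-gonal.
s = 11: P(11, 7) = 196 and P(11, 8) = 260; 210 is not s-gonal.
s = 12: P(12, 6) = 156 and P(12, 7) = 217; 210 is not s-gonal.
Hits: s ∈ {3, 5} → 2.

2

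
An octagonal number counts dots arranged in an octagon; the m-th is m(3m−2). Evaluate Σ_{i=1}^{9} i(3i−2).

765

Σ i(3i−2) = 3Σi² − 2Σi over i = 1..9.
Σi = 45 and Σi² = 285.
3·285 − 2·45 = 765.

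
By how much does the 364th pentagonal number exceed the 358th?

364·(3·364 − 1)/2 = 198562 and 358·(3·358 − 1)/2 = 192067.
Difference: 198562 − 192067 = 6495.

6495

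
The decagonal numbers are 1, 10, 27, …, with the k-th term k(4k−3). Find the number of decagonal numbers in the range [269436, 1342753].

The n-th decagonal number is n(4n−3).
Smallest index with value ≥ 269436: n = 260 (giving 269620).
Largest index with value ≤ 1342753: n = 579 (giving 1339227).
Indices 260 through 579: 320 terms.

320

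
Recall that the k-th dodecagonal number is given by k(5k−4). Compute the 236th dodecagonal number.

The 236th dodecagonal number is n(5n−4) with n = 236.
236·(5·236 − 4) = 236·1176 = 277536.

277536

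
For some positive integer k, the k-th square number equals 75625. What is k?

275

We need n² = 75625, so n = √75625 = 275.
Check: 275² = 75625. ✓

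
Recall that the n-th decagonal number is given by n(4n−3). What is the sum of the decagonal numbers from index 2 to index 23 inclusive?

Σ i(4i−3) = 4Σi² − 3Σi over i = 2..23.
Σi = 276 − 1 = 275 and Σi² = 4324 − 1 = 4323.
4·4323 − 3·275 = 16467.

16467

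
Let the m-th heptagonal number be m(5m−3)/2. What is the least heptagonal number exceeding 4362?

Solve n(5n−3)/2 > 4362 for integer n.
The largest n with value ≤ 4362 is 42 (since 4347 ≤ 4362 < 4558), so the first above is n = 43, value 4558.

4558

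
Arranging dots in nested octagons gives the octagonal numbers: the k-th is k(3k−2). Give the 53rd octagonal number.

8321

53·(3·53 − 2) = 53·157 = 8321.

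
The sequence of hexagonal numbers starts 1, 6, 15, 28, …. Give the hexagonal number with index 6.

The 6th hexagonal number is n(2n−1) with n = 6.
6·(2·6 − 1) = 6·11 = 66.

66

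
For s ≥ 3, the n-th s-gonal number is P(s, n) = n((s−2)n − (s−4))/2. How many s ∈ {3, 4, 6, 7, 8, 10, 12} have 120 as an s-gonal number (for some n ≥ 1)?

2

s = 3: P(3, 15) = 120. ✓
s = 4: P(4, 10) = 100 and P(4, 11) = 121; 120 is not s-gonal.
s = 6: P(6, 8) = 120. ✓
s = 7: P(7, 7) = 112 and P(7, 8) = 148; 120 is not s-gonal.
s = 8: P(8, 6) = 96 and P(8, 7) = 133; 120 is not s-gonal.
s = 10: P(10, 5) = 85 and P(10, 6) = 126; 120 is not s-gonal.
s = 12: P(12, 5) = 105 and P(12, 6) = 156; 120 is not s-gonal.
Hits: s ∈ {3, 6} → 2.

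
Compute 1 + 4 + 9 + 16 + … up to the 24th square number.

Σ_{i=1}^{24} i² = 24·25·49/6 = 4900.

4900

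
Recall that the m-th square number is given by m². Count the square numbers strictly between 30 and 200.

9

The n-th square number is n².
Smallest index with value > 30: n = 6 (giving 36).
Largest index with value < 200: n = 14 (giving 196).
Indices 6 through 14: 9 terms.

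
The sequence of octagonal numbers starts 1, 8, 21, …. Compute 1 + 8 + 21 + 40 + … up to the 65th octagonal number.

276705

Σ i(3i−2) = 3Σi² − 2Σi over i = 1..65.
Σi = 2145 and Σi² = 93665.
3·93665 − 2·2145 = 276705.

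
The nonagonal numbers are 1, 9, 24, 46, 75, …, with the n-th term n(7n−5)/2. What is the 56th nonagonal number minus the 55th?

Consecutive nonagonal numbers differ by 7n − 6: here 7·56 − 6 = 386.

386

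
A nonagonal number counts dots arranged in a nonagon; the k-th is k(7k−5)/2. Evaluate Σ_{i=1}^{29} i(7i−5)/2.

28855

Σ i(7i−5)/2 = (7Σi² − 5Σi) / 2 over i = 1..29.
Σi = 435 and Σi² = 8555.
(7·8555 − 5·435) / 2 = 57710/2 = 28855.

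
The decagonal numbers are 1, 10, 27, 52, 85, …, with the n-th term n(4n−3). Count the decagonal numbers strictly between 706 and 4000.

18

The n-th decagonal number is n(4n−3).
Smallest index with value > 706: n = 14 (giving 742).
Largest index with value < 4000: n = 31 (giving 3751).
Indices 14 through 31: 18 terms.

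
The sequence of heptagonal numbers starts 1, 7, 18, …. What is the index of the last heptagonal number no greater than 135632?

Solve n(5n−3)/2 ≤ 135632 for integer n.
n = 233 gives 135373 ≤ 135632, while n = 234 gives 136539 > 135632; so the answer is index 233.

233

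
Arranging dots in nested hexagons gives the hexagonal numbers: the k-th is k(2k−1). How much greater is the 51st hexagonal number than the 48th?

51·(2·51 − 1) = 5151 and 48·(2·48 − 1) = 4560.
Difference: 5151 − 4560 = 591.

591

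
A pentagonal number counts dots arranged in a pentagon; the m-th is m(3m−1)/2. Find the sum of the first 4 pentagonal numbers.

Σ i(3i−1)/2 = (3Σi² − Σi) / 2 over i = 1..4.
Σi = 10 and Σi² = 30.
(3·30 − 1·10) / 2 = 80/2 = 40.

40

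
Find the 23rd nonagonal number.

The 23rd nonagonal number is n(7n−5)/2 with n = 23.
23·(7·23 − 5)/2 = 23·156/2 = 23·78 = 1794.

1794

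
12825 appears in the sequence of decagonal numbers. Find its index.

57

Set n(4n−3) = 12825, giving 4n² − 3n − 12825 = 0.
The discriminant is 9 + 16·12825 = 205209, and √205209 = 453.
So n = (3 + 453) / 8 = 456/8 = 57.
Check: 57·(4·57 − 3) = 12825. ✓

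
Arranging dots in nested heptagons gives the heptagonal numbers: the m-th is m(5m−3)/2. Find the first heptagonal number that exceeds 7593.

Solve n(5n−3)/2 > 7593 for integer n.
The largest n with value ≤ 7593 is 55 (since 7480 ≤ 7593 < 7756), so the first above is n = 56, value 7756.

7756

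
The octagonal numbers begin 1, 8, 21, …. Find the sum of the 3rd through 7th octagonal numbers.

355

Σ i(3i−2) = 3Σi² − 2Σi over i = 3..7.
Σi = 28 − 3 = 25 and Σi² = 140 − 5 = 135.
3·135 − 2·25 = 355.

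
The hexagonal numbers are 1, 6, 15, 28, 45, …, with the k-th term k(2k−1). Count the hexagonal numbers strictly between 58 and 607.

The n-th hexagonal number is n(2n−1).
Smallest index with value > 58: n = 6 (giving 66).
Largest index with value < 607: n = 17 (giving 561).
Indices 6 through 17: 12 terms.

12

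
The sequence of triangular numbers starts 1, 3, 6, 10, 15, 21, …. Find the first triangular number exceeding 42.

45

Solve n(n+1)/2 > 42 for integer n.
The largest n with value ≤ 42 is 8 (since 36 ≤ 42 < 45), so the first above is n = 9, value 45.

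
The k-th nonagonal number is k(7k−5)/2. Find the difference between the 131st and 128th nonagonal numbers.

131·(7·131 − 5)/2 = 59736 and 128·(7·128 − 5)/2 = 57024.
Difference: 59736 − 57024 = 2712.

2712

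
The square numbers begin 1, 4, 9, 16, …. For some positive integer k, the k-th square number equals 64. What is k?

We need n² = 64, so n = √64 = 8.
Check: 8² = 64. ✓

8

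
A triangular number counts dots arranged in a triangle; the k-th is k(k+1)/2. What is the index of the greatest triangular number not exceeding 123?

15

Solve n(n+1)/2 ≤ 123 for integer n.
n = 15 gives 120 ≤ 123, while n = 16 gives 136 > 123; so the answer is index 15.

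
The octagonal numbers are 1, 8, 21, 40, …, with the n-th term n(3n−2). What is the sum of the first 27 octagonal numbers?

Σ i(3i−2) = 3Σi² − 2Σi over i = 1..27.
Σi = 378 and Σi² = 6930.
3·6930 − 2·378 = 20034.

20034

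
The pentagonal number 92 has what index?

8

Set n(3n−1)/2 = 92, giving 3n² − n − 184 = 0.
So n = (1 + 47) / 6 = 48/6 = 8.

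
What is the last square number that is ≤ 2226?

2209

Solve n² ≤ 2226 for integer n.
n = 47 gives 2209 ≤ 2226, while n = 48 gives 2304 > 2226; so the answer is 2209.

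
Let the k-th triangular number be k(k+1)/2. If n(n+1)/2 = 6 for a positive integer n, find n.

3

Set n(n+1)/2 = 6, giving n² + n − 12 = 0.
So n = (-1 + 7) / 2 = 6/2 = 3.
Check: 3·4/2 = 6. ✓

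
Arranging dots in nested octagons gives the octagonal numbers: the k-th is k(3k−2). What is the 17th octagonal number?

833

The 17th octagonal number is n(3n−2) with n = 17.
17·(3·17 − 2) = 17·49 = 833.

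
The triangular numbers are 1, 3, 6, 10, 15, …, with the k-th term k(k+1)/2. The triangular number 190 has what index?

19

Set n(n+1)/2 = 190, giving n² + n − 380 = 0.
The discriminant is 1 + 8·190 = 1521, and √1521 = 39.
So n = (-1 + 39) / 2 = 38/2 = 19.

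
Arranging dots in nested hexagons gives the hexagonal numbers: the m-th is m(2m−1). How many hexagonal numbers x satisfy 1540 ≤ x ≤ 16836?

The n-th hexagonal number is n(2n−1).
Smallest index with value ≥ 1540: n = 28 (giving 1540).
Largest index with value ≤ 16836: n = 92 (giving 16836).
Indices 28 through 92: 65 terms.

65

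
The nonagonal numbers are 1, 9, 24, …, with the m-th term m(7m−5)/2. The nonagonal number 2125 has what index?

Set n(7n−5)/2 = 2125, giving 7n² − 5n − 4250 = 0.
The discriminant is 25 + 56·2125 = 119025, and √119025 = 345.
So n = (5 + 345) / 14 = 350/14 = 25.

25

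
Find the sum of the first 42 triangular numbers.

Σ i(i+1)/2 = (Σi² + Σi) / 2 over i = 1..42.
Σi = 903 and Σi² = 25585.
(1·25585 + 1·903) / 2 = 26488/2 = 13244.

13244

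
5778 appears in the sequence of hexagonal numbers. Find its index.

54

Set n(2n−1) = 5778, giving 2n² − n − 5778 = 0.
The discriminant is 1 + 8·5778 = 46225, and √46225 = 215.
So n = (1 + 215) / 4 = 216/4 = 54.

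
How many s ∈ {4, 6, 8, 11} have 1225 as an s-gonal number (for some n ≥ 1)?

2

s = 4: P(4, 35) = 1225. ✓
s = 6: P(6, 25) = 1225. ✓
s = 8: P(8, 20) = 1160 and P(8, 21) = 1281; 1225 is not s-gonal.
s = 11: P(11, 16) = 1096 and P(11, 17) = 1241; 1225 is not s-gonal.
Hits: s ∈ {4, 6} → 2.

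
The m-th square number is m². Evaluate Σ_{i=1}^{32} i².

11440

Σ_{i=1}^{32} i² = 32·33·65/6 = 11440.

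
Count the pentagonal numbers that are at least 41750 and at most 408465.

356

The n-th pentagonal number is n(3n−1)/2.
Smallest index with value ≥ 41750: n = 167 (giving 41750).
Largest index with value ≤ 408465: n = 522 (giving 408465).
Indices 167 through 522: 356 terms.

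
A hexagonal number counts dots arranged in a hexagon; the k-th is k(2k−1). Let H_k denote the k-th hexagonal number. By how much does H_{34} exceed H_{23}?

1243

34·(2·34 − 1) = 2278 and 23·(2·23 − 1) = 1035.
Difference: 2278 − 1035 = 1243.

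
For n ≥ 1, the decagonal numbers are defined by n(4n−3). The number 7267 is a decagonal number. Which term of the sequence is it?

43

Set n(4n−3) = 7267, giving 4n² − 3n − 7267 = 0.
So n = (3 + 341) / 8 = 344/8 = 43.
Check: 43·(4·43 − 3) = 7267. ✓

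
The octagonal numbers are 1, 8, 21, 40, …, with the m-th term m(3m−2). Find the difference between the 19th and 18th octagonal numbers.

Consecutive octagonal numbers differ by 6n − 5: here 6·19 − 5 = 109.

109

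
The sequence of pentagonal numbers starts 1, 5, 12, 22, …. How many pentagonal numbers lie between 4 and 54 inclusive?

The n-th pentagonal number is n(3n−1)/2.
Smallest index with value ≥ 4: n = 2 (giving 5).
Largest index with value ≤ 54: n = 6 (giving 51).
Indices 2 through 6: 5 terms.

5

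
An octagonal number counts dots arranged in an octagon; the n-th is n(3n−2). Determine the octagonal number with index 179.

179·(3·179 − 2) = 179·535 = 95765.

95765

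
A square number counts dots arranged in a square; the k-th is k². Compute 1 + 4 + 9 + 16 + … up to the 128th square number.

707264

Σ_{i=1}^{128} i² = 128·129·257/6 = 707264.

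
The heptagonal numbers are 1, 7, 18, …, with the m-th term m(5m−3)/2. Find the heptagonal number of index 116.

33466

116·(5·116 − 3)/2 = 116·577/2 = 33466.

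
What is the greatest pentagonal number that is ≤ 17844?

17767

Solve n(3n−1)/2 ≤ 17844 for integer n.
n = 109 gives 17767 ≤ 17844, while n = 110 gives 18095 > 17844; so the answer is 17767.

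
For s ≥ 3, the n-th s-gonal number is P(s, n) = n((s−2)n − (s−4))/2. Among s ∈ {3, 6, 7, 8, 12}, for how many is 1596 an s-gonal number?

s = 3: P(3, 56) = 1596. ✓
s = 6: P(6, 28) = 1540 and P(6, 29) = 1653; 1596 is not s-gonal.
s = 7: P(7, 25) = 1525 and P(7, 26) = 1651; 1596 is not s-gonal.
s = 8: P(8, 23) = 1541 and P(8, 24) = 1680; 1596 is not s-gonal.
s = 12: P(12, 18) = 1548 and P(12, 19) = 1729; 1596 is not s-gonal.
Hits: s ∈ {3} → 1.

1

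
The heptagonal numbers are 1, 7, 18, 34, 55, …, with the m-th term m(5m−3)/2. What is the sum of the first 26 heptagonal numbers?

Σ i(5i−3)/2 = (5Σi² − 3Σi) / 2 over i = 1..26.
Σi = 351 and Σi² = 6201.
(5·6201 − 3·351) / 2 = 29952/2 = 14976.

14976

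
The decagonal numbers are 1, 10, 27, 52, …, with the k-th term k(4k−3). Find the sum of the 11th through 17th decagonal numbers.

5306

Σ i(4i−3) = 4Σi² − 3Σi over i = 11..17.
Σi = 153 − 55 = 98 and Σi² = 1785 − 385 = 1400.
4·1400 − 3·98 = 5306.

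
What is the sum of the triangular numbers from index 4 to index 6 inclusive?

Σ i(i+1)/2 = (Σi² + Σi) / 2 over i = 4..6.
Σi = 21 − 6 = 15 and Σi² = 91 − 14 = 77.
(1·77 + 1·15) / 2 = 92/2 = 46.

46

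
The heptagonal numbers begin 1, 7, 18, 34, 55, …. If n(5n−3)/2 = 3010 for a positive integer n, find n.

Set n(5n−3)/2 = 3010, giving 5n² − 3n − 6020 = 0.
So n = (3 + 347) / 10 = 350/10 = 35.
Check: 35·(5·35 − 3)/2 = 3010. ✓

35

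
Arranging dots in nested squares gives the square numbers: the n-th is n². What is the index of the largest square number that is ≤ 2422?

49

Solve n² ≤ 2422 for integer n.
n = 49 gives 2401 ≤ 2422, while n = 50 gives 2500 > 2422; so the answer is index 49.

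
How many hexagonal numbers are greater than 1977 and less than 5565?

21

The n-th hexagonal number is n(2n−1).
Smallest index with value > 1977: n = 32 (giving 2016).
Largest index with value < 5565: n = 52 (giving 5356).
Indices 32 through 52: 21 terms.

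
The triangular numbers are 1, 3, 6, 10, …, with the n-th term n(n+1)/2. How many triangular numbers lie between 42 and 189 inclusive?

The n-th triangular number is n(n+1)/2.
Smallest index with value ≥ 42: n = 9 (giving 45).
Largest index with value ≤ 189: n = 18 (giving 171).
Indices 9 through 18: 10 terms.

10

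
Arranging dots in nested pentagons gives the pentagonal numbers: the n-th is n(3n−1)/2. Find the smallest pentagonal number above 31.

Solve n(3n−1)/2 > 31 for integer n.
The largest n with value ≤ 31 is 4 (since 22 ≤ 31 < 35), so the first above is n = 5, value 35.

35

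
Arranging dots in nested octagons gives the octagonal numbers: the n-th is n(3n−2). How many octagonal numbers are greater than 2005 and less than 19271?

54

The n-th octagonal number is n(3n−2).
Smallest index with value > 2005: n = 27 (giving 2133).
Largest index with value < 19271: n = 80 (giving 19040).
Indices 27 through 80: 54 terms.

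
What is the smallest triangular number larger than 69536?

Solve n(n+1)/2 > 69536 for integer n.
The largest n with value ≤ 69536 is 372 (since 69378 ≤ 69536 < 69751), so the first above is n = 373, value 69751.

69751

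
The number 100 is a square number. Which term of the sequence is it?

10

We need n² = 100, so n = √100 = 10.
Check: 10² = 100. ✓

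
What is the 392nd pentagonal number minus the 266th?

124299

392·(3·392 − 1)/2 = 230300 and 266·(3·266 − 1)/2 = 106001.
Difference: 230300 − 106001 = 124299.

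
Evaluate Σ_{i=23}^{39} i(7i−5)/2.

57290

Σ i(7i−5)/2 = (7Σi² − 5Σi) / 2 over i = 23..39.
Σi = 780 − 253 = 527 and Σi² = 20540 − 3795 = 16745.
(7·16745 − 5·527) / 2 = 114580/2 = 57290.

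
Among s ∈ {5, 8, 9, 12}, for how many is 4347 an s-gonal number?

s = 5: P(5, 54) = 4347. ✓
s = 8: P(8, 38) = 4256 and P(8, 39) = 4485; 4347 is not s-gonal.
s = 9: P(9, 35) = 4200 and P(9, 36) = 4446; 4347 is not s-gonal.
s = 12: P(12, 29) = 4089 and P(12, 30) = 4380; 4347 is not s-gonal.
Hits: s ∈ {5} → 1.

1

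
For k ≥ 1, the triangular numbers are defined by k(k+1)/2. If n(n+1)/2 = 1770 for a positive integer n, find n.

59

Set n(n+1)/2 = 1770, giving n² + n − 3540 = 0.
The discriminant is 1 + 8·1770 = 14161, and √14161 = 119.
So n = (-1 + 119) / 2 = 118/2 = 59.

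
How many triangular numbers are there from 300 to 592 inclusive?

10

The n-th triangular number is n(n+1)/2.
Smallest index with value ≥ 300: n = 24 (giving 300).
Largest index with value ≤ 592: n = 33 (giving 561).
Indices 24 through 33: 10 terms.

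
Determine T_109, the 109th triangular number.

5995

The 109th triangular number is n(n+1)/2 with n = 109.
109·110/2 = 11990/2 = 5995.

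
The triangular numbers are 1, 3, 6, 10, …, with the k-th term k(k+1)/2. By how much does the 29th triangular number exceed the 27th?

29·30/2 = 435 and 27·28/2 = 378.
Difference: 435 − 378 = 57.

57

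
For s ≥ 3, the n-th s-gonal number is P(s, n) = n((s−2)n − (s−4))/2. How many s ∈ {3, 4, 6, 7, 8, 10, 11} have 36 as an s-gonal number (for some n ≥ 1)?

2

s = 3: P(3, 8) = 36. ✓
s = 4: P(4, 6) = 36. ✓
s = 6: P(6, 4) = 28 and P(6, 5) = 45; 36 is not s-gonal.
s = 7: P(7, 4) = 34 and P(7, 5) = 55; 36 is not s-gonal.
s = 8: P(8, 3) = 21 and P(8, 4) = 40; 36 is not s-gonal.
s = 10: P(10, 3) = 27 and P(10, 4) = 52; 36 is not s-gonal.
s = 11: P(11, 3) = 30 and P(11, 4) = 58; 36 is not s-gonal.
Hits: s ∈ {3, 4} → 2.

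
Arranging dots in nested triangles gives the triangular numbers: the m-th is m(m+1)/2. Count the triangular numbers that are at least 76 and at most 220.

9

The n-th triangular number is n(n+1)/2.
Smallest index with value ≥ 76: n = 12 (giving 78).
Largest index with value ≤ 220: n = 20 (giving 210).
Indices 12 through 20: 9 terms.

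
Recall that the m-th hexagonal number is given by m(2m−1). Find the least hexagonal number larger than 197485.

198135

Solve n(2n−1) > 197485 for integer n.
The largest n with value ≤ 197485 is 314 (since 196878 ≤ 197485 < 198135), so the first above is n = 315, value 198135.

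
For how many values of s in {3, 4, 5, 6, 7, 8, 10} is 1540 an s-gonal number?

3

s = 3: P(3, 55) = 1540. ✓
s = 4: P(4, 39) = 1521 and P(4, 40) = 1600; 1540 is not s-gonal.
s = 5: P(5, 32) = 1520 and P(5, 33) = 1617; 1540 is not s-gonal.
s = 6: P(6, 28) = 1540. ✓
s = 7: P(7, 25) = 1525 and P(7, 26) = 1651; 1540 is not s-gonal.
s = 8: P(8, 22) = 1408 and P(8, 23) = 1541; 1540 is not s-gonal.
s = 10: P(10, 20) = 1540. ✓
Hits: s ∈ {3, 6, 10} → 3.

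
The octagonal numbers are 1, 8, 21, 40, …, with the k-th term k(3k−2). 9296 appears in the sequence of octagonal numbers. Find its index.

Set n(3n−2) = 9296, giving 3n² − 2n − 9296 = 0.
The discriminant is 4 + 12·9296 = 111556, and √111556 = 334.
So n = (2 + 334) / 6 = 336/6 = 56.

56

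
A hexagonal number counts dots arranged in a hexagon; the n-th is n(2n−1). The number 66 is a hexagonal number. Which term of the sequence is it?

Set n(2n−1) = 66, giving 2n² − n − 66 = 0.
So n = (1 + 23) / 4 = 24/4 = 6.
Check: 6·(2·6 − 1) = 66. ✓

6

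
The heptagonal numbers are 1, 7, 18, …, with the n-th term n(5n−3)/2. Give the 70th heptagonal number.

12145

The 70th heptagonal number is n(5n−3)/2 with n = 70.
70·(5·70 − 3)/2 = 70·347/2 = 12145.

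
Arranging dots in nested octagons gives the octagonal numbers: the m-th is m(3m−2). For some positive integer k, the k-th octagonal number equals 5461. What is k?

43

Set n(3n−2) = 5461, giving 3n² − 2n − 5461 = 0.
The discriminant is 4 + 12·5461 = 65536, and √65536 = 256.
So n = (2 + 256) / 6 = 258/6 = 43.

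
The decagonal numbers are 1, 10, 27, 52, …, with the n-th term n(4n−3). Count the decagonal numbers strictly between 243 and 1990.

The n-th decagonal number is n(4n−3).
Smallest index with value > 243: n = 9 (giving 297).
Largest index with value < 1990: n = 22 (giving 1870).
Indices 9 through 22: 14 terms.

14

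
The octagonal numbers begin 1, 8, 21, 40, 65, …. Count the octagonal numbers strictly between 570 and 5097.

27

The n-th octagonal number is n(3n−2).
Smallest index with value > 570: n = 15 (giving 645).
Largest index with value < 5097: n = 41 (giving 4961).
Indices 15 through 41: 27 terms.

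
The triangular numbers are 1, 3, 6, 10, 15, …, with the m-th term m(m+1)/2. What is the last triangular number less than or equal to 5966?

Solve n(n+1)/2 ≤ 5966 for integer n.
n = 108 gives 5886 ≤ 5966, while n = 109 gives 5995 > 5966; so the answer is 5886.

5886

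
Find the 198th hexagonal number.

The 198th hexagonal number is n(2n−1) with n = 198.
198·(2·198 − 1) = 198·395 = 78210.

78210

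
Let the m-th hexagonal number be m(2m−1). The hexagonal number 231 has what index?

11

Set n(2n−1) = 231, giving 2n² − n − 231 = 0.
The discriminant is 1 + 8·231 = 1849, and √1849 = 43.
So n = (1 + 43) / 4 = 44/4 = 11.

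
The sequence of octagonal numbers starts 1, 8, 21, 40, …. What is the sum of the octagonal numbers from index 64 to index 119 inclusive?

1440180

Σ i(3i−2) = 3Σi² − 2Σi over i = 64..119.
Σi = 7140 − 2016 = 5124 and Σi² = 568820 − 85344 = 483476.
3·483476 − 2·5124 = 1440180.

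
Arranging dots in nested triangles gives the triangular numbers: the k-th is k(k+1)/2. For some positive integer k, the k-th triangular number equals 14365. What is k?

169

Set n(n+1)/2 = 14365, giving n² + n − 28730 = 0.
The discriminant is 1 + 8·14365 = 114921, and √114921 = 339.
So n = (-1 + 339) / 2 = 338/2 = 169.
Check: 169·170/2 = 14365. ✓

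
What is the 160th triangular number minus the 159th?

Consecutive triangular numbers differ by n: T_{160} − T_{159} = 160.

160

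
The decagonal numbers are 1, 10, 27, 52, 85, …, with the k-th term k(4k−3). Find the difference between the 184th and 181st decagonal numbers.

4371

184·(4·184 − 3) = 134872 and 181·(4·181 − 3) = 130501.
Difference: 134872 − 130501 = 4371.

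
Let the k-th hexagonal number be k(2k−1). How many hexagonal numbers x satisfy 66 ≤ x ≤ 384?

The n-th hexagonal number is n(2n−1).
Smallest index with value ≥ 66: n = 6 (giving 66).
Largest index with value ≤ 384: n = 14 (giving 378).
Indices 6 through 14: 9 terms.

9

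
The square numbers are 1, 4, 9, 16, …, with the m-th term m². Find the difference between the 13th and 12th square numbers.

n² − (n−1)² = 2n − 1, so 13² − 12² = 2·13 − 1 = 25.

25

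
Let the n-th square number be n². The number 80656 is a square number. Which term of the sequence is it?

284

We need n² = 80656, so n = √80656 = 284.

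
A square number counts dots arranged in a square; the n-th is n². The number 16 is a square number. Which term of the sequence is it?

We need n² = 16, so n = √16 = 4.

4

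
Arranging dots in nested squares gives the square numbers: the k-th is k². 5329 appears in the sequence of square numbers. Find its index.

73

We need n² = 5329, so n = √5329 = 73.
Check: 73² = 5329. ✓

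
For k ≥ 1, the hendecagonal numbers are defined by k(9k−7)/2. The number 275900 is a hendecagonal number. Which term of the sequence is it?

Set n(9n−7)/2 = 275900, giving 9n² − 7n − 551800 = 0.
The discriminant is 49 + 72·275900 = 19864849, and √19864849 = 4457.
So n = (7 + 4457) / 18 = 4464/18 = 248.

248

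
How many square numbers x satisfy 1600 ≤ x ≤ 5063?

The n-th square number is n².
Smallest index with value ≥ 1600: n = 40 (giving 1600).
Largest index with value ≤ 5063: n = 71 (giving 5041).
Indices 40 through 71: 32 terms.

32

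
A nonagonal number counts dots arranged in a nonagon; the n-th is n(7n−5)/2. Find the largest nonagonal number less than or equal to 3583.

Solve n(7n−5)/2 ≤ 3583 for integer n.
n = 32 gives 3504 ≤ 3583, while n = 33 gives 3729 > 3583; so the answer is 3504.

3504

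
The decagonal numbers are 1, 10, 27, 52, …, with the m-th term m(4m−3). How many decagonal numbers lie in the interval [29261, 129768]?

95

The n-th decagonal number is n(4n−3).
Smallest index with value ≥ 29261: n = 86 (giving 29326).
Largest index with value ≤ 129768: n = 180 (giving 129060).
Indices 86 through 180: 95 terms.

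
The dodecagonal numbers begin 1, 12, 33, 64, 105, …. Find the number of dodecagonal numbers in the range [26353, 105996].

The n-th dodecagonal number is n(5n−4).
Smallest index with value ≥ 26353: n = 73 (giving 26353).
Largest index with value ≤ 105996: n = 146 (giving 105996).
Indices 73 through 146: 74 terms.

74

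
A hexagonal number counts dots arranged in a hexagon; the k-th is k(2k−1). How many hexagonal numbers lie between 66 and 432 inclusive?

The n-th hexagonal number is n(2n−1).
Smallest index with value ≥ 66: n = 6 (giving 66).
Largest index with value ≤ 432: n = 14 (giving 378).
Indices 6 through 14: 9 terms.

9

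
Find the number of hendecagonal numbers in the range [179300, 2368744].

526

The n-th hendecagonal number is n(9n−7)/2.
Smallest index with value ≥ 179300: n = 200 (giving 179300).
Largest index with value ≤ 2368744: n = 725 (giving 2362775).
Indices 200 through 725: 526 terms.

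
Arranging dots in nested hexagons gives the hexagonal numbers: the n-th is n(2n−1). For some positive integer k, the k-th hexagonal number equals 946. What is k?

Set n(2n−1) = 946, giving 2n² − n − 946 = 0.
The discriminant is 1 + 8·946 = 7569, and √7569 = 87.
So n = (1 + 87) / 4 = 88/4 = 22.
Check: 22·(2·22 − 1) = 946. ✓

22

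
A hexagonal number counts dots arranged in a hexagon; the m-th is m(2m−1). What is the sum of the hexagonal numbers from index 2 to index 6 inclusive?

Σ i(2i−1) = 2Σi² − Σi over i = 2..6.
Σi = 21 − 1 = 20 and Σi² = 91 − 1 = 90.
2·90 − 1·20 = 160.

160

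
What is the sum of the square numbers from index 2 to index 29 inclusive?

Σ_{i=2}^{29} i² = 8555 − 1 = 8554.

8554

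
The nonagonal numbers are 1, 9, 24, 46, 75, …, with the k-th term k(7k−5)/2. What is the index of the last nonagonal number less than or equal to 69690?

141

Solve n(7n−5)/2 ≤ 69690 for integer n.
n = 141 gives 69231 ≤ 69690, while n = 142 gives 70219 > 69690; so the answer is index 141.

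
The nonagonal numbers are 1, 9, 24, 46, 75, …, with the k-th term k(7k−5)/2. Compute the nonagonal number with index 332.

The 332nd nonagonal number is n(7n−5)/2 with n = 332.
332·(7·332 − 5)/2 = 332·2319/2 = 384954.

384954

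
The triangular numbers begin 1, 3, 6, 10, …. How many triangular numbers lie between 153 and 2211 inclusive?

The n-th triangular number is n(n+1)/2.
Smallest index with value ≥ 153: n = 17 (giving 153).
Largest index with value ≤ 2211: n = 66 (giving 2211).
Indices 17 through 66: 50 terms.

50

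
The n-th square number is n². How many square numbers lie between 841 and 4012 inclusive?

The n-th square number is n².
Smallest index with value ≥ 841: n = 29 (giving 841).
Largest index with value ≤ 4012: n = 63 (giving 3969).
Indices 29 through 63: 35 terms.

35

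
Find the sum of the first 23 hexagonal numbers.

Σ i(2i−1) = 2Σi² − Σi over i = 1..23.
Σi = 276 and Σi² = 4324.
2·4324 − 1·276 = 8372.

8372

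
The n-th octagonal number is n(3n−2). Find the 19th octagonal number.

19·(3·19 − 2) = 19·55 = 1045.

1045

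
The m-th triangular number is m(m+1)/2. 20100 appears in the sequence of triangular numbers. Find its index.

200

Set n(n+1)/2 = 20100, giving n² + n − 40200 = 0.
The discriminant is 1 + 8·20100 = 160801, and √160801 = 401.
So n = (-1 + 401) / 2 = 400/2 = 200.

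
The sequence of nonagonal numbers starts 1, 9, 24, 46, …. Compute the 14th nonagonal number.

651

The 14th nonagonal number is n(7n−5)/2 with n = 14.
14·(7·14 − 5)/2 = 14·93/2 = 651.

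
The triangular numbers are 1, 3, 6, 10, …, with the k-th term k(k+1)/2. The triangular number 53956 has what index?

328

Set n(n+1)/2 = 53956, giving n² + n − 107912 = 0.
So n = (-1 + 657) / 2 = 656/2 = 328.
Check: 328·329/2 = 53956. ✓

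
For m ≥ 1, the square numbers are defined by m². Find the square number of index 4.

The 4th square number is n² with n = 4.
4² = 16.

16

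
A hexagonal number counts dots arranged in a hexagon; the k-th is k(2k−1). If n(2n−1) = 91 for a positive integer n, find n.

Set n(2n−1) = 91, giving 2n² − n − 91 = 0.
So n = (1 + 27) / 4 = 28/4 = 7.
Check: 7·(2·7 − 1) = 91. ✓

7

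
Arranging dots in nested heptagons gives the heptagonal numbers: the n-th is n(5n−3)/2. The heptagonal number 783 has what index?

Set n(5n−3)/2 = 783, giving 5n² − 3n − 1566 = 0.
The discriminant is 9 + 40·783 = 31329, and √31329 = 177.
So n = (3 + 177) / 10 = 180/10 = 18.

18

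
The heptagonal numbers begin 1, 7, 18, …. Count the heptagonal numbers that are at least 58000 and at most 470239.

The n-th heptagonal number is n(5n−3)/2.
Smallest index with value ≥ 58000: n = 153 (giving 58293).
Largest index with value ≤ 470239: n = 434 (giving 470239).
Indices 153 through 434: 282 terms.

282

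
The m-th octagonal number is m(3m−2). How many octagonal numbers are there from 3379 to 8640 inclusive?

The n-th octagonal number is n(3n−2).
Smallest index with value ≥ 3379: n = 34 (giving 3400).
Largest index with value ≤ 8640: n = 54 (giving 8640).
Indices 34 through 54: 21 terms.

21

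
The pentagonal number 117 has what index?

9

Set n(3n−1)/2 = 117, giving 3n² − n − 234 = 0.
The discriminant is 1 + 24·117 = 2809, and √2809 = 53.
So n = (1 + 53) / 6 = 54/6 = 9.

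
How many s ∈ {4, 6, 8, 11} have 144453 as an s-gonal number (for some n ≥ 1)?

s = 4: P(4, 380) = 144400 and P(4, 381) = 145161; 144453 is not s-gonal.
s = 6: P(6, 269) = 144453. ✓
s = 8: P(8, 219) = 143445 and P(8, 220) = 144760; 144453 is not s-gonal.
s = 11: P(11, 179) = 143558 and P(11, 180) = 145170; 144453 is not s-gonal.
Hits: s ∈ {6} → 1.

1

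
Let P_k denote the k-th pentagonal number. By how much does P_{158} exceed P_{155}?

158·(3·158 − 1)/2 = 37367 and 155·(3·155 − 1)/2 = 35960.
Difference: 37367 − 35960 = 1407.

1407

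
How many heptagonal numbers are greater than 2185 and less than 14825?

48

The n-th heptagonal number is n(5n−3)/2.
Smallest index with value > 2185: n = 30 (giving 2205).
Largest index with value < 14825: n = 77 (giving 14707).
Indices 30 through 77: 48 terms.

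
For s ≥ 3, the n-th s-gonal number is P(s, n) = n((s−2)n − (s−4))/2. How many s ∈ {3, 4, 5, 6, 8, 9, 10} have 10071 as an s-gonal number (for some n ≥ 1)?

1

s = 3: P(3, 141) = 10011 and P(3, 142) = 10153; 10071 is not s-gonal.
s = 4: P(4, 100) = 10000 and P(4, 101) = 10201; 10071 is not s-gonal.
s = 5: P(5, 82) = 10045 and P(5, 83) = 10292; 10071 is not s-gonal.
s = 6: P(6, 71) = 10011 and P(6, 72) = 10296; 10071 is not s-gonal.
s = 8: P(8, 58) = 9976 and P(8, 59) = 10325; 10071 is not s-gonal.
s = 9: P(9, 54) = 10071. ✓
s = 10: P(10, 50) = 9850 and P(10, 51) = 10251; 10071 is not s-gonal.
Hits: s ∈ {9} → 1.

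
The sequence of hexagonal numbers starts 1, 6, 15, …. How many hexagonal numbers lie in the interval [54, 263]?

The n-th hexagonal number is n(2n−1).
Smallest index with value ≥ 54: n = 6 (giving 66).
Largest index with value ≤ 263: n = 11 (giving 231).
Indices 6 through 11: 6 terms.

6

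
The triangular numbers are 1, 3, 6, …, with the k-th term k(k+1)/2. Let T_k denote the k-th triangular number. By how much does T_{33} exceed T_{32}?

Consecutive triangular numbers differ by n: T_{33} − T_{32} = 33.

33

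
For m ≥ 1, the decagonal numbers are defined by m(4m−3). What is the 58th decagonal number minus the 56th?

906

58·(4·58 − 3) = 13282 and 56·(4·56 − 3) = 12376.
Difference: 13282 − 12376 = 906.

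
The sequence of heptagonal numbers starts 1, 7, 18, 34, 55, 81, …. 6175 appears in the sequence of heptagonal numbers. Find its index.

50

Set n(5n−3)/2 = 6175, giving 5n² − 3n − 12350 = 0.
So n = (3 + 497) / 10 = 500/10 = 50.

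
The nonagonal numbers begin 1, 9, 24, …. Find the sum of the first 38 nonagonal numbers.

64714

Σ i(7i−5)/2 = (7Σi² − 5Σi) / 2 over i = 1..38.
Σi = 741 and Σi² = 19019.
(7·19019 − 5·741) / 2 = 129428/2 = 64714.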